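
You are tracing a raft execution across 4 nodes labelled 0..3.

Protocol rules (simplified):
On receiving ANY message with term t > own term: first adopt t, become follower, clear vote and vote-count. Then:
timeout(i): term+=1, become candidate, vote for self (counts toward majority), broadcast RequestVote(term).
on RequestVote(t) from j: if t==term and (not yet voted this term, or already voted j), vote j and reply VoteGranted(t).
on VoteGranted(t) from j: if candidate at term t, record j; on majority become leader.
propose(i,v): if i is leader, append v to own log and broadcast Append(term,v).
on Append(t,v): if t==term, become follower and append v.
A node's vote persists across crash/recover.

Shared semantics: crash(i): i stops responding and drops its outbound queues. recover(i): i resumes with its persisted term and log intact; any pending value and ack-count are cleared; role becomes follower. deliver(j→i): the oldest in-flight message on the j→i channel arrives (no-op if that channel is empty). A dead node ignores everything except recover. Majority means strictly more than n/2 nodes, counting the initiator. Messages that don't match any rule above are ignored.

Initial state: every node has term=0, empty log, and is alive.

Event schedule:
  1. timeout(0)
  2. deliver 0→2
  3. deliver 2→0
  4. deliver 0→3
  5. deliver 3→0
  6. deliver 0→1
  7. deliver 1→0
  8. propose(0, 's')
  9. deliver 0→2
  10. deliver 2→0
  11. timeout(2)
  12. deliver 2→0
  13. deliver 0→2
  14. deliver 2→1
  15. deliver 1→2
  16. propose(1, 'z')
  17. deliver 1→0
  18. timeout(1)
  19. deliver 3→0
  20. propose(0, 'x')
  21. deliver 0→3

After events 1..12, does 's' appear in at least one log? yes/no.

[1] timeout(0) → N0(cand t1 [-])
[2] deliver 0→2 → N2(foll t1 [-])
[3] deliver 2→0 → ∅
[4] deliver 0→3 → N3(foll t1 [-])
[5] deliver 3→0 → N0(lead t1 [-])
[6] deliver 0→1 → N1(foll t1 [-])
[7] deliver 1→0 → ∅
[8] propose(0,'s') → N0(lead t1 [s])
[9] deliver 0→2 → N2(foll t1 [s])
[10] deliver 2→0 → ∅
[11] timeout(2) → N2(cand t2 [s])
[12] deliver 2→0 → N0(foll t2 [s])

yes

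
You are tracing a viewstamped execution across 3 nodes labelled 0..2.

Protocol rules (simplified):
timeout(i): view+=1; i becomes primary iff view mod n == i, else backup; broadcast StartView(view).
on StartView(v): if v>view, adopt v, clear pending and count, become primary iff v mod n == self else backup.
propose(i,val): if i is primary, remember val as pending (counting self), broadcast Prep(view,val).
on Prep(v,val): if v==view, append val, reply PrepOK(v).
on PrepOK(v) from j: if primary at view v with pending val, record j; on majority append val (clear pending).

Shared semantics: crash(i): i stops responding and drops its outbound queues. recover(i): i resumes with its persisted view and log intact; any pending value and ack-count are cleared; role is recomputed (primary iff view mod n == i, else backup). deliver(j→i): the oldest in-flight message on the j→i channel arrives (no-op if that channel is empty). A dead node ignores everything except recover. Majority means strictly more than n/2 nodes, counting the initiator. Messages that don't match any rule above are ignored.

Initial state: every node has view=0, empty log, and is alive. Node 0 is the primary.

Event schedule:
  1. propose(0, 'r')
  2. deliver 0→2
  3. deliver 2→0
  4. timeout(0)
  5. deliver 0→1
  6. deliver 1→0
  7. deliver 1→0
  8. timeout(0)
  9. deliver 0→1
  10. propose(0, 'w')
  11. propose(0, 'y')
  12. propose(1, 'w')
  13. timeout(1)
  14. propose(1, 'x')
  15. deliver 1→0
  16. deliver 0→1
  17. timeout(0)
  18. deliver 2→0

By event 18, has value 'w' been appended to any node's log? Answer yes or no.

no

1. propose(0,'r'):  nop
2. deliver 0→2:  <2:back v0 r>
3. deliver 2→0:  <0:prim v0 r>
4. timeout(0):  <0:back v1 r>
5. deliver 0→1:  <1:back v0 r>
6. deliver 1→0:  nop
7. deliver 1→0:  nop
8. timeout(0):  <0:back v2 r>
9. deliver 0→1:  <1:prim v1 r>
10. propose(0,'w'):  nop
11. propose(0,'y'):  nop
12. propose(1,'w'):  nop
13. timeout(1):  <1:back v2 r>
14. propose(1,'x'):  nop
15. deliver 1→0:  nop
16. deliver 0→1:  nop
17. timeout(0):  <0:prim v3 r>
18. deliver 2→0:  nop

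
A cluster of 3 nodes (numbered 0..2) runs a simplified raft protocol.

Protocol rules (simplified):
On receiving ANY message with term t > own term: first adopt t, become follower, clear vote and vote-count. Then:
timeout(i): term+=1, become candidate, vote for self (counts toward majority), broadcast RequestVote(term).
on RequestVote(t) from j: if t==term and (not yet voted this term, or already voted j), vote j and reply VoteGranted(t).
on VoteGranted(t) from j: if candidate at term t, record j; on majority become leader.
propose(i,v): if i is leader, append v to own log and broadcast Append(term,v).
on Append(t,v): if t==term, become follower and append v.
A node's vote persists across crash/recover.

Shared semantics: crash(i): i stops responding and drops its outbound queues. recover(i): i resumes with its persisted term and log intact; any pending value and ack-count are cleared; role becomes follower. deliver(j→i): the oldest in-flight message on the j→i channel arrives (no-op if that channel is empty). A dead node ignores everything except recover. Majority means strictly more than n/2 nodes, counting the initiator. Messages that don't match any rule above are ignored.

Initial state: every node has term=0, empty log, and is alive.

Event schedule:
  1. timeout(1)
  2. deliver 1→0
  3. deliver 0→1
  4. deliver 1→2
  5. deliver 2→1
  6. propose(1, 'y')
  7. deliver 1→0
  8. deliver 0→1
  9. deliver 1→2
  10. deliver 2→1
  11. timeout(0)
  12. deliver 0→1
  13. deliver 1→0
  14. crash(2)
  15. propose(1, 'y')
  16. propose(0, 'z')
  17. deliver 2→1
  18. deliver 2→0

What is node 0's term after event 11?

after 1 — timeout(1): n1:cand/t1/[-]
after 2 — deliver 1→0: n0:foll/t1/[-]
after 3 — deliver 0→1: n1:lead/t1/[-]
after 4 — deliver 1→2: n2:foll/t1/[-]
after 5 — deliver 2→1: ·
after 6 — propose(1,'y'): n1:lead/t1/[y]
after 7 — deliver 1→0: n0:foll/t1/[y]
after 8 — deliver 0→1: ·
after 9 — deliver 1→2: n2:foll/t1/[y]
after 10 — deliver 2→1: ·
after 11 — timeout(0): n0:cand/t2/[y]

2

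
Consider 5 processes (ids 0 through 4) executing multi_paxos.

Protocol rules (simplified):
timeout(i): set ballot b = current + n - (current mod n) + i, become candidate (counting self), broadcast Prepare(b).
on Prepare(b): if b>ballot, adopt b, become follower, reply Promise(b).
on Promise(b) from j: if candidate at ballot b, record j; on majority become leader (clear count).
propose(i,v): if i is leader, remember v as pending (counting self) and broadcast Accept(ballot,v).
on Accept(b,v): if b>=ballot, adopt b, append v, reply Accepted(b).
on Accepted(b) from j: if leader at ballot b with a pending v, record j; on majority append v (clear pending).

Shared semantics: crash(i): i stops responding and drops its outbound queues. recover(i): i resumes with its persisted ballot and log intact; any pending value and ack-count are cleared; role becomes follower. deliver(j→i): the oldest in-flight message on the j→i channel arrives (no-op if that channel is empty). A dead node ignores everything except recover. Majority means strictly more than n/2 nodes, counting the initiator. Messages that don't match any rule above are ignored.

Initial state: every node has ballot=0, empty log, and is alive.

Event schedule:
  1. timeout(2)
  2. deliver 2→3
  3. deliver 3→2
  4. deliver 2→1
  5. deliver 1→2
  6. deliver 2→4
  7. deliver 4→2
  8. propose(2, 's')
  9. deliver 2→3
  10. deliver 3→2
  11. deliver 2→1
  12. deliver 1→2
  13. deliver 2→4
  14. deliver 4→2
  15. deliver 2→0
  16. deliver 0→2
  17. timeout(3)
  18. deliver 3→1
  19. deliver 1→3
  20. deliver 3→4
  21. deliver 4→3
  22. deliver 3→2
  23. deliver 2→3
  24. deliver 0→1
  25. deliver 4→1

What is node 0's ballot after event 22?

after 1 — timeout(2): n2:cand/b7/[-]
after 2 — deliver 2→3: n3:foll/b7/[-]
after 3 — deliver 3→2: ·
after 4 — deliver 2→1: n1:foll/b7/[-]
after 5 — deliver 1→2: n2:lead/b7/[-]
after 6 — deliver 2→4: n4:foll/b7/[-]
after 7 — deliver 4→2: ·
after 8 — propose(2,'s'): ·
after 9 — deliver 2→3: n3:foll/b7/[s]
after 10 — deliver 3→2: ·
after 11 — deliver 2→1: n1:foll/b7/[s]
after 12 — deliver 1→2: n2:lead/b7/[s]
after 13 — deliver 2→4: n4:foll/b7/[s]
after 14 — deliver 4→2: ·
after 15 — deliver 2→0: n0:foll/b7/[-]
after 16 — deliver 0→2: ·
after 17 — timeout(3): n3:cand/b13/[s]
after 18 — deliver 3→1: n1:foll/b13/[s]
after 19 — deliver 1→3: ·
after 20 — deliver 3→4: n4:foll/b13/[s]
after 21 — deliver 4→3: n3:lead/b13/[s]
after 22 — deliver 3→2: n2:foll/b13/[s]

7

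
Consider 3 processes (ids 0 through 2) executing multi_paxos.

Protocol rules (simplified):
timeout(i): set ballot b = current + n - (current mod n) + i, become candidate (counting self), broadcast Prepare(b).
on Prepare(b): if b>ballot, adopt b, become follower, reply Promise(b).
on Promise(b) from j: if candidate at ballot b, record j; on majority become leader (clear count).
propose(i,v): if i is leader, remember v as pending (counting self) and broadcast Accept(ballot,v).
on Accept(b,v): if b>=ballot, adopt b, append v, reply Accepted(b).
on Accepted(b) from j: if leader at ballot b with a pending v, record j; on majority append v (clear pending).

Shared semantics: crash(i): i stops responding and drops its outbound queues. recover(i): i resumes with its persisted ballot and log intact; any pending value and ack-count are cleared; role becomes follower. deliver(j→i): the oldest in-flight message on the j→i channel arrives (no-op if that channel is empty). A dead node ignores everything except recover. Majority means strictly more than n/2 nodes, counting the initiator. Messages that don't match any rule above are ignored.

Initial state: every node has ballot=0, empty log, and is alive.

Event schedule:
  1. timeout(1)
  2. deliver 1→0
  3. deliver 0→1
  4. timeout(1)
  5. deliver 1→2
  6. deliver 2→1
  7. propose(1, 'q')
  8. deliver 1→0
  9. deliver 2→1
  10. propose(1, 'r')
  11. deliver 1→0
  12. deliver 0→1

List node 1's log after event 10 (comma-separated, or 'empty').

after 1 — timeout(1): n1:cand/b4/[-]
after 2 — deliver 1→0: n0:foll/b4/[-]
after 3 — deliver 0→1: n1:lead/b4/[-]
after 4 — timeout(1): n1:cand/b7/[-]
after 5 — deliver 1→2: n2:foll/b4/[-]
after 6 — deliver 2→1: ·
after 7 — propose(1,'q'): ·
after 8 — deliver 1→0: n0:foll/b7/[-]
after 9 — deliver 2→1: ·
after 10 — propose(1,'r'): ·

empty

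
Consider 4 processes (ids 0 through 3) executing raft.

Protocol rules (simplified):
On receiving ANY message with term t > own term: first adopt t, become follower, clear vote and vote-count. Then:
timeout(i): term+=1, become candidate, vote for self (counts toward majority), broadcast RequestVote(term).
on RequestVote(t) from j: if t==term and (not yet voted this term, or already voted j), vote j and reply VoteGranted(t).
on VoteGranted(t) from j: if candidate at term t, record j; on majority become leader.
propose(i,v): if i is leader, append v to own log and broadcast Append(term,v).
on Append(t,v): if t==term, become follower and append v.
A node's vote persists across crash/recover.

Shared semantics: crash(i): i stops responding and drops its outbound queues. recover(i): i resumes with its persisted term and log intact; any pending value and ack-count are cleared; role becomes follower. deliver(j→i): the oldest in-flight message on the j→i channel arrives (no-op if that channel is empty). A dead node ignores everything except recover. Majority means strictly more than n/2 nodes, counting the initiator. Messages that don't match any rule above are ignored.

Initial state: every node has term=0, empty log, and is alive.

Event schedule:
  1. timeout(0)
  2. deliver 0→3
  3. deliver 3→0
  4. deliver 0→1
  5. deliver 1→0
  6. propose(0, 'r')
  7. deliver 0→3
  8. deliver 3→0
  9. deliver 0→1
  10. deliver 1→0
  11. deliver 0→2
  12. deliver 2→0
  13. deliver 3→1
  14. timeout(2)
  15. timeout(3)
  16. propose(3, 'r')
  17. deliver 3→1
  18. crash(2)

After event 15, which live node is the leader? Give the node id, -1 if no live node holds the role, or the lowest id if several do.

[1] timeout(0) → N0(cand t1 [-])
[2] deliver 0→3 → N3(foll t1 [-])
[3] deliver 3→0 → ∅
[4] deliver 0→1 → N1(foll t1 [-])
[5] deliver 1→0 → N0(lead t1 [-])
[6] propose(0,'r') → N0(lead t1 [r])
[7] deliver 0→3 → N3(foll t1 [r])
[8] deliver 3→0 → ∅
[9] deliver 0→1 → N1(foll t1 [r])
[10] deliver 1→0 → ∅
[11] deliver 0→2 → N2(foll t1 [-])
[12] deliver 2→0 → ∅
[13] deliver 3→1 → ∅
[14] timeout(2) → N2(cand t2 [-])
[15] timeout(3) → N3(cand t2 [r])

0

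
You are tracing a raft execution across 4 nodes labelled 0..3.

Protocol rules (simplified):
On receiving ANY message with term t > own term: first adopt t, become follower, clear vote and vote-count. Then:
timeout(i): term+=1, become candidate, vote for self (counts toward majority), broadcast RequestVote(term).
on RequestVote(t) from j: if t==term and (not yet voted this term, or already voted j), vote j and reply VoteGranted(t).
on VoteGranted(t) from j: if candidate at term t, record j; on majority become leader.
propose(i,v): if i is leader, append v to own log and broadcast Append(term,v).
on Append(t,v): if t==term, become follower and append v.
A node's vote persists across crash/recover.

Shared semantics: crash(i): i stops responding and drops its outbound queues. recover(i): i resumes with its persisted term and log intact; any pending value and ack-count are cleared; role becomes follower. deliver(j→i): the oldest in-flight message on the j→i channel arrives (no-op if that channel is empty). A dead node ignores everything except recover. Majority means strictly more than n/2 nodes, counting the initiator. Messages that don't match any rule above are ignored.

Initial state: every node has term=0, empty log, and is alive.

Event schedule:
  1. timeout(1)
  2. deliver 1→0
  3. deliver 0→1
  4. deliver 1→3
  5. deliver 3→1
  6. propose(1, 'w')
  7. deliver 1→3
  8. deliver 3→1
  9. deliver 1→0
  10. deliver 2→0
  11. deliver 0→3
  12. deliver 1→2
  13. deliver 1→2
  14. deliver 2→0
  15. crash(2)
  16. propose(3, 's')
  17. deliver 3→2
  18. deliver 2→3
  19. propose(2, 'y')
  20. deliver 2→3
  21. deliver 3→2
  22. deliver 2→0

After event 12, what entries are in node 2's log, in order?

empty

e1 timeout(1): 1[cand,t=1,-]
e2 deliver 1→0: 0[foll,t=1,-]
e3 deliver 0→1: ·
e4 deliver 1→3: 3[foll,t=1,-]
e5 deliver 3→1: 1[lead,t=1,-]
e6 propose(1,'w'): 1[lead,t=1,w]
e7 deliver 1→3: 3[foll,t=1,w]
e8 deliver 3→1: ·
e9 deliver 1→0: 0[foll,t=1,w]
e10 deliver 2→0: ·
e11 deliver 0→3: ·
e12 deliver 1→2: 2[foll,t=1,-]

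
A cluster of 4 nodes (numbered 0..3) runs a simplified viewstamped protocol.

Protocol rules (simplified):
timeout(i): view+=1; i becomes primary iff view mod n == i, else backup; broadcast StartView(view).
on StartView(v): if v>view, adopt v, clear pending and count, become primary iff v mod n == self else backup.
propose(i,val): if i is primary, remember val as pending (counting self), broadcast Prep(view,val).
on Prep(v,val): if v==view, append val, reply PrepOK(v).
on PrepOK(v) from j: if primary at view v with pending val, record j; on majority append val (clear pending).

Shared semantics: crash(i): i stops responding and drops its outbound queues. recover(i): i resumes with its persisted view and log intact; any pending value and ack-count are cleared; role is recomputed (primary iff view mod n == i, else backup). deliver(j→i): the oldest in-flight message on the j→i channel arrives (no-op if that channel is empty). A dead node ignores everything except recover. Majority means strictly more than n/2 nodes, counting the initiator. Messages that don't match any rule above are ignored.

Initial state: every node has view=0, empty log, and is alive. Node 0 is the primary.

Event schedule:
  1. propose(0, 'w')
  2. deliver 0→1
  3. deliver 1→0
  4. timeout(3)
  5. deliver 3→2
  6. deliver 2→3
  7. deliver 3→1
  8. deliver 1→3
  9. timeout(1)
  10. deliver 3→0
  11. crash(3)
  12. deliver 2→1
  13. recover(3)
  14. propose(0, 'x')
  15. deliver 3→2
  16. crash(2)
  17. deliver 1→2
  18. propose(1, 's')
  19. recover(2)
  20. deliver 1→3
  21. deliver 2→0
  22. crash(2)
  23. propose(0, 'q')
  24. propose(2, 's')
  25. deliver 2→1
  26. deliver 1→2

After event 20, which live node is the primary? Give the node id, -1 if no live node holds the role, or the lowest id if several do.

step 1 propose(0,'w'): —
step 2 deliver 0→1: 1={back,v=0,log=w}
step 3 deliver 1→0: —
step 4 timeout(3): 3={back,v=1,log=-}
step 5 deliver 3→2: 2={back,v=1,log=-}
step 6 deliver 2→3: —
step 7 deliver 3→1: 1={prim,v=1,log=w}
step 8 deliver 1→3: —
step 9 timeout(1): 1={back,v=2,log=w}
step 10 deliver 3→0: 0={back,v=1,log=-}
step 11 crash(3): 3={✗back,v=1,log=-}
step 12 deliver 2→1: —
step 13 recover(3): 3={back,v=1,log=-}
step 14 propose(0,'x'): —
step 15 deliver 3→2: —
step 16 crash(2): 2={✗back,v=1,log=-}
step 17 deliver 1→2: —
step 18 propose(1,'s'): —
step 19 recover(2): 2={back,v=1,log=-}
step 20 deliver 1→3: 3={back,v=2,log=-}

-1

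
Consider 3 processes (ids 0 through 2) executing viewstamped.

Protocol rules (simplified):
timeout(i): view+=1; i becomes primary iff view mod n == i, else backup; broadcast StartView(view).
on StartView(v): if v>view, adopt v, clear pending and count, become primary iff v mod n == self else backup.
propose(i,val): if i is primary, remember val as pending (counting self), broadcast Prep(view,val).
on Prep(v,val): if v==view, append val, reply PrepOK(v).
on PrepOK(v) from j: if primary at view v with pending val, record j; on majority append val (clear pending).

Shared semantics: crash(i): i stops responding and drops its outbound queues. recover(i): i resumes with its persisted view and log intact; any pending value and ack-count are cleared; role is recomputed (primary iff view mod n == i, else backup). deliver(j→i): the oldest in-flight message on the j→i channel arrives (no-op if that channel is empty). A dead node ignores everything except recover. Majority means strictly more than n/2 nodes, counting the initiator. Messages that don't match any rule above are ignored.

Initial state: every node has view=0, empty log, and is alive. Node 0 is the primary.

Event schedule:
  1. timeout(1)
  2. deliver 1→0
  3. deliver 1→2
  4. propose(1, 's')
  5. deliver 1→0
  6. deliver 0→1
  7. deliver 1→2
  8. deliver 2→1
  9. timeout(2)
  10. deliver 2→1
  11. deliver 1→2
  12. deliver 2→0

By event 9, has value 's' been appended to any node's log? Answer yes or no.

e1 timeout(1): 1[prim,v=1,-]
e2 deliver 1→0: 0[back,v=1,-]
e3 deliver 1→2: 2[back,v=1,-]
e4 propose(1,'s'): ·
e5 deliver 1→0: 0[back,v=1,s]
e6 deliver 0→1: 1[prim,v=1,s]
e7 deliver 1→2: 2[back,v=1,s]
e8 deliver 2→1: ·
e9 timeout(2): 2[prim,v=2,s]

yes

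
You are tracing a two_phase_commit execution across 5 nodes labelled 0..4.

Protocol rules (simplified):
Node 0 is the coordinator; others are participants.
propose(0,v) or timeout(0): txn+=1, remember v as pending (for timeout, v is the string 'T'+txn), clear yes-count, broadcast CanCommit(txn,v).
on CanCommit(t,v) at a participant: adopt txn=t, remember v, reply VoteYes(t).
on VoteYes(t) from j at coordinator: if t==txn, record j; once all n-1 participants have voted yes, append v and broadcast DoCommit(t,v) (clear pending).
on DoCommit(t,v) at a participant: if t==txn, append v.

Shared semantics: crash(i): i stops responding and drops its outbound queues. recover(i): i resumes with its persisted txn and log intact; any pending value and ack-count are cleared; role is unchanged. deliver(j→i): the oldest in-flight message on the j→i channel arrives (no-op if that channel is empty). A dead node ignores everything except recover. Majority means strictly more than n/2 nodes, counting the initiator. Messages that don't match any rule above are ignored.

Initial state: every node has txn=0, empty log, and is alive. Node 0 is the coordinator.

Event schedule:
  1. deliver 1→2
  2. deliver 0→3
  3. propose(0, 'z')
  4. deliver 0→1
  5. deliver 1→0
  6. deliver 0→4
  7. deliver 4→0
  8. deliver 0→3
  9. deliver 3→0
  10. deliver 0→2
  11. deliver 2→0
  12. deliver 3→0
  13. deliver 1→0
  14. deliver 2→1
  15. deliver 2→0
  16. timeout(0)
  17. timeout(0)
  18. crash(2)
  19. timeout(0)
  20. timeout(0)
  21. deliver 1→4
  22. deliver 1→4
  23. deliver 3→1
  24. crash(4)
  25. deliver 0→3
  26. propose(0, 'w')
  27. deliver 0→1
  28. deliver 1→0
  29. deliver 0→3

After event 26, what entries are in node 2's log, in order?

e1 deliver 1→2: ·
e2 deliver 0→3: ·
e3 propose(0,'z'): 0[coor,t=1,-]
e4 deliver 0→1: 1[part,t=1,-]
e5 deliver 1→0: ·
e6 deliver 0→4: 4[part,t=1,-]
e7 deliver 4→0: ·
e8 deliver 0→3: 3[part,t=1,-]
e9 deliver 3→0: ·
e10 deliver 0→2: 2[part,t=1,-]
e11 deliver 2→0: 0[coor,t=1,z]
e12 deliver 3→0: ·
e13 deliver 1→0: ·
e14 deliver 2→1: ·
e15 deliver 2→0: ·
e16 timeout(0): 0[coor,t=2,z]
e17 timeout(0): 0[coor,t=3,z]
e18 crash(2): 2[✗part,t=1,-]
e19 timeout(0): 0[coor,t=4,z]
e20 timeout(0): 0[coor,t=5,z]
e21 deliver 1→4: ·
e22 deliver 1→4: ·
e23 deliver 3→1: ·
e24 crash(4): 4[✗part,t=1,-]
e25 deliver 0→3: 3[part,t=1,z]
e26 propose(0,'w'): 0[coor,t=6,z]

empty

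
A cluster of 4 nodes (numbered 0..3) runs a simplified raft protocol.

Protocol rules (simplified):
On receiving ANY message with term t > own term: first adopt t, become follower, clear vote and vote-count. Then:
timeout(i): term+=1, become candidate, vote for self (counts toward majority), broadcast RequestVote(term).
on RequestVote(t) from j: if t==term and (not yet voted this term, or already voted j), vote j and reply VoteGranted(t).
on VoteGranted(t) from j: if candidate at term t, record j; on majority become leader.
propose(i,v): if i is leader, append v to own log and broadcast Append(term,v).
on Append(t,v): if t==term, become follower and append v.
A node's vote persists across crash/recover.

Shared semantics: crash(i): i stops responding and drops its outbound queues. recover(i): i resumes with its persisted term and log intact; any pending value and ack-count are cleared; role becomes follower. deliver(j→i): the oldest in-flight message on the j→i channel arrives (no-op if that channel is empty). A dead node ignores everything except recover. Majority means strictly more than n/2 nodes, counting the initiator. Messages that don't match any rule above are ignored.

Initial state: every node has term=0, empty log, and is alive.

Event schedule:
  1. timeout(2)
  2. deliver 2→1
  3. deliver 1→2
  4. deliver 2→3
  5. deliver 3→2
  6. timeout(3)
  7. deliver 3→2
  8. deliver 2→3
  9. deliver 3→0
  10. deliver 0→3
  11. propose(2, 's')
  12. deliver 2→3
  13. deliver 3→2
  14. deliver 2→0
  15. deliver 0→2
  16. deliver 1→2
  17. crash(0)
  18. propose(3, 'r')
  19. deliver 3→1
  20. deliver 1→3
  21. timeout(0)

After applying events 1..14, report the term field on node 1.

1

step 1 timeout(2): 2={cand,t=1,log=-}
step 2 deliver 2→1: 1={foll,t=1,log=-}
step 3 deliver 1→2: —
step 4 deliver 2→3: 3={foll,t=1,log=-}
step 5 deliver 3→2: 2={lead,t=1,log=-}
step 6 timeout(3): 3={cand,t=2,log=-}
step 7 deliver 3→2: 2={foll,t=2,log=-}
step 8 deliver 2→3: —
step 9 deliver 3→0: 0={foll,t=2,log=-}
step 10 deliver 0→3: 3={lead,t=2,log=-}
step 11 propose(2,'s'): —
step 12 deliver 2→3: —
step 13 deliver 3→2: —
step 14 deliver 2→0: —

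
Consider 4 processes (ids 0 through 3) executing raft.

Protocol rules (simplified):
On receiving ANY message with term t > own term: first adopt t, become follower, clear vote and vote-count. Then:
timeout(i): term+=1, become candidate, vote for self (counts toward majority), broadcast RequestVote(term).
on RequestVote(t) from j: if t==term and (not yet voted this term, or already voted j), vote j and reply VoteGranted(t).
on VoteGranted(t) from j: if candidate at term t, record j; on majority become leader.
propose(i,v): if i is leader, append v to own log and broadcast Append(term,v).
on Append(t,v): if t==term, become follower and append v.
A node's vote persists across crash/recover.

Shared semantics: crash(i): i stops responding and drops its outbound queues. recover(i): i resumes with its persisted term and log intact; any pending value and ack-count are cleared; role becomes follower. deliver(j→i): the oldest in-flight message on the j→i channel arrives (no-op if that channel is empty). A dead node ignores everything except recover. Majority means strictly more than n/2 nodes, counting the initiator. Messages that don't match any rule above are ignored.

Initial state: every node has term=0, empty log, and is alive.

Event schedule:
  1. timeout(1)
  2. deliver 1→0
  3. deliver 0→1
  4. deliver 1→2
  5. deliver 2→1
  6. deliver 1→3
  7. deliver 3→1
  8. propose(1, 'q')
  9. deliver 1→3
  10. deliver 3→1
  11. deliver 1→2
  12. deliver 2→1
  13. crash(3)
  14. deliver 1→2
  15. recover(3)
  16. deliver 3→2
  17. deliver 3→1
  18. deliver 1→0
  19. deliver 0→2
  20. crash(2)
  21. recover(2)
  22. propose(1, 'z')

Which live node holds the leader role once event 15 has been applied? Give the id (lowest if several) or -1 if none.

after 1 — timeout(1): n1:cand/t1/[-]
after 2 — deliver 1→0: n0:foll/t1/[-]
after 3 — deliver 0→1: ·
after 4 — deliver 1→2: n2:foll/t1/[-]
after 5 — deliver 2→1: n1:lead/t1/[-]
after 6 — deliver 1→3: n3:foll/t1/[-]
after 7 — deliver 3→1: ·
after 8 — propose(1,'q'): n1:lead/t1/[q]
after 9 — deliver 1→3: n3:foll/t1/[q]
after 10 — deliver 3→1: ·
after 11 — deliver 1→2: n2:foll/t1/[q]
after 12 — deliver 2→1: ·
after 13 — crash(3): n3:✗foll/t1/[q]
after 14 — deliver 1→2: ·
after 15 — recover(3): n3:foll/t1/[q]

1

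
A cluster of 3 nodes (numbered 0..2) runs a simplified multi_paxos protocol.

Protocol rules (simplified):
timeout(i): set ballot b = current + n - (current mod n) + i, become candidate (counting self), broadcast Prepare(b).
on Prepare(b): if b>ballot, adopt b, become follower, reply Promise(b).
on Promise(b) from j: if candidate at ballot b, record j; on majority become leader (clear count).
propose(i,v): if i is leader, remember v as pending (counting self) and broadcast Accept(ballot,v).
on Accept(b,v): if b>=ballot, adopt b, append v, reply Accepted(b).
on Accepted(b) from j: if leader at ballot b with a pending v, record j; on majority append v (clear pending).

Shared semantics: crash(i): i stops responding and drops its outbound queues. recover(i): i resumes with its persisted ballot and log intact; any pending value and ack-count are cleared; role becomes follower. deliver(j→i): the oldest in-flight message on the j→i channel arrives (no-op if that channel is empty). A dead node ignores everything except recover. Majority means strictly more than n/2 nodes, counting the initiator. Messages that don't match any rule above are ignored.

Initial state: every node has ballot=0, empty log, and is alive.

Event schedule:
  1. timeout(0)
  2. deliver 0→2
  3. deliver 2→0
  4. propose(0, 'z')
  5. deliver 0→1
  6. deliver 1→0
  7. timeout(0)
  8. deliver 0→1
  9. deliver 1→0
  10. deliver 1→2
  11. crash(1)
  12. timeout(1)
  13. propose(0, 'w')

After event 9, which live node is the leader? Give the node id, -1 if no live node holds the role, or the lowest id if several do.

-1

[1] timeout(0) → N0(cand b3 [-])
[2] deliver 0→2 → N2(foll b3 [-])
[3] deliver 2→0 → N0(lead b3 [-])
[4] propose(0,'z') → ∅
[5] deliver 0→1 → N1(foll b3 [-])
[6] deliver 1→0 → ∅
[7] timeout(0) → N0(cand b6 [-])
[8] deliver 0→1 → N1(foll b3 [z])
[9] deliver 1→0 → ∅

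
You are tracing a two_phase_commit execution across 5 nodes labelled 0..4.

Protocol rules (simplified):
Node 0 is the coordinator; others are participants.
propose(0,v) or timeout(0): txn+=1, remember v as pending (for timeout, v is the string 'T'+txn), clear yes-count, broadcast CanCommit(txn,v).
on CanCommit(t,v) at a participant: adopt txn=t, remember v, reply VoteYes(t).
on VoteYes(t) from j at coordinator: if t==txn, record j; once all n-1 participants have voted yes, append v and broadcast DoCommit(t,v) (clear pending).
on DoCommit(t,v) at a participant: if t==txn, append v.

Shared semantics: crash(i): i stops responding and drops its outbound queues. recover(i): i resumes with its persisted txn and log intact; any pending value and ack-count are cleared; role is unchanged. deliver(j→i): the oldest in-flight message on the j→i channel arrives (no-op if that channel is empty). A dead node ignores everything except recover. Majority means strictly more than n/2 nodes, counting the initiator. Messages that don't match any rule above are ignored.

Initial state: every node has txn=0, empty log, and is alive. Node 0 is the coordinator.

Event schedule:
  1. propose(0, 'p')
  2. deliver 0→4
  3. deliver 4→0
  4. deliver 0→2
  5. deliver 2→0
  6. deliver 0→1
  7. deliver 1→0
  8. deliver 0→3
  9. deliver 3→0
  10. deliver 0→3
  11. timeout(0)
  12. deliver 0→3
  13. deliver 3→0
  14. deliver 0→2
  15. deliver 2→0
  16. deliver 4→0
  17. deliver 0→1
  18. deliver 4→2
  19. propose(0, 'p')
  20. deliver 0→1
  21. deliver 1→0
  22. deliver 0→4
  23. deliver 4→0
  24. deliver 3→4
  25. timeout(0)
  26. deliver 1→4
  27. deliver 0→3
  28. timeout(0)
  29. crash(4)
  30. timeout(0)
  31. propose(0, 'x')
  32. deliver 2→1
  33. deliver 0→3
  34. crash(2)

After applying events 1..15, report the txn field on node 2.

1

after 1 — propose(0,'p'): n0:coor/t1/[-]
after 2 — deliver 0→4: n4:part/t1/[-]
after 3 — deliver 4→0: ·
after 4 — deliver 0→2: n2:part/t1/[-]
after 5 — deliver 2→0: ·
after 6 — deliver 0→1: n1:part/t1/[-]
after 7 — deliver 1→0: ·
after 8 — deliver 0→3: n3:part/t1/[-]
after 9 — deliver 3→0: n0:coor/t1/[p]
after 10 — deliver 0→3: n3:part/t1/[p]
after 11 — timeout(0): n0:coor/t2/[p]
after 12 — deliver 0→3: n3:part/t2/[p]
after 13 — deliver 3→0: ·
after 14 — deliver 0→2: n2:part/t1/[p]
after 15 — deliver 2→0: ·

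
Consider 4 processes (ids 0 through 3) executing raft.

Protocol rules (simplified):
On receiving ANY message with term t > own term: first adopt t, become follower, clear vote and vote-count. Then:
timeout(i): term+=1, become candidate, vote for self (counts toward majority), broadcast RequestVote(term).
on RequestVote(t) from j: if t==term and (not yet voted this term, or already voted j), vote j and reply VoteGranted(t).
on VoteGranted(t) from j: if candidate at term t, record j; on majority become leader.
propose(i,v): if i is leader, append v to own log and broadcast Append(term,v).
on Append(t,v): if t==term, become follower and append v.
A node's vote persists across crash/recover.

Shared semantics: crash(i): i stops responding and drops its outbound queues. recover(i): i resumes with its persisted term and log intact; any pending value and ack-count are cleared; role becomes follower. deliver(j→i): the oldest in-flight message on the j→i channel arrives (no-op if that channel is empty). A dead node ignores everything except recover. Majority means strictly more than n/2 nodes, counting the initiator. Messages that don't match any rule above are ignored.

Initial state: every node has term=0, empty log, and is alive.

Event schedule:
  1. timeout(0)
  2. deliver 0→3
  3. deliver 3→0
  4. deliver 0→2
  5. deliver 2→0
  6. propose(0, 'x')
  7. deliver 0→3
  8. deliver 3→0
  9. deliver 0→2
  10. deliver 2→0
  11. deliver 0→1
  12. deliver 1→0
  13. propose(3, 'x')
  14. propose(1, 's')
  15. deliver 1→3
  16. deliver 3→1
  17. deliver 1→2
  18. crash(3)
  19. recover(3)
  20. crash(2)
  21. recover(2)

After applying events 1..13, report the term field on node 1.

1

1. timeout(0):  <0:cand t1 ->
2. deliver 0→3:  <3:foll t1 ->
3. deliver 3→0:  nop
4. deliver 0→2:  <2:foll t1 ->
5. deliver 2→0:  <0:lead t1 ->
6. propose(0,'x'):  <0:lead t1 x>
7. deliver 0→3:  <3:foll t1 x>
8. deliver 3→0:  nop
9. deliver 0→2:  <2:foll t1 x>
10. deliver 2→0:  nop
11. deliver 0→1:  <1:foll t1 ->
12. deliver 1→0:  nop
13. propose(3,'x'):  nop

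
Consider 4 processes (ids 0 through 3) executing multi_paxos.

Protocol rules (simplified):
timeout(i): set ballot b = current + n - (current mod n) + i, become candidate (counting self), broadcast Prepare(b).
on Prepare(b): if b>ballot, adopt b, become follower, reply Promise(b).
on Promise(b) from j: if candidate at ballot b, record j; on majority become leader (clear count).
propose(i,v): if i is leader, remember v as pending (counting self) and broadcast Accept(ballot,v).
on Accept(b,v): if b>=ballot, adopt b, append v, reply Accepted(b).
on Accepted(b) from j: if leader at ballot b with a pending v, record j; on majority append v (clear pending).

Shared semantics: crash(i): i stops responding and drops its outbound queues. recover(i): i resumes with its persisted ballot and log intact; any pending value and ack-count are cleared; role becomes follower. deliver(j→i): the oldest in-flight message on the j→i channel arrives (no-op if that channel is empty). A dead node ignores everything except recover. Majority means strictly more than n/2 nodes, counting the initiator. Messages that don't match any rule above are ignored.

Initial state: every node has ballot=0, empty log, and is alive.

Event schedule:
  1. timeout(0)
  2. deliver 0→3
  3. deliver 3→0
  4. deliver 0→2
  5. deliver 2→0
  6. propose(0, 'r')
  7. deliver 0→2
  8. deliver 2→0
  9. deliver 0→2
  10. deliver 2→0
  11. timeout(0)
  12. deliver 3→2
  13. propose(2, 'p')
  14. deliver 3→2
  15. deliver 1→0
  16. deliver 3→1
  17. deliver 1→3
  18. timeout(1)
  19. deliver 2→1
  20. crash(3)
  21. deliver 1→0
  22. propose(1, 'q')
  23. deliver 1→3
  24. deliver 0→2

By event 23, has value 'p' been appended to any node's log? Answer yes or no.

e1 timeout(0): 0[cand,b=4,-]
e2 deliver 0→3: 3[foll,b=4,-]
e3 deliver 3→0: ·
e4 deliver 0→2: 2[foll,b=4,-]
e5 deliver 2→0: 0[lead,b=4,-]
e6 propose(0,'r'): ·
e7 deliver 0→2: 2[foll,b=4,r]
e8 deliver 2→0: ·
e9 deliver 0→2: ·
e10 deliver 2→0: ·
e11 timeout(0): 0[cand,b=8,-]
e12 deliver 3→2: ·
e13 propose(2,'p'): ·
e14 deliver 3→2: ·
e15 deliver 1→0: ·
e16 deliver 3→1: ·
e17 deliver 1→3: ·
e18 timeout(1): 1[cand,b=5,-]
e19 deliver 2→1: ·
e20 crash(3): 3[✗foll,b=4,-]
e21 deliver 1→0: ·
e22 propose(1,'q'): ·
e23 deliver 1→3: ·

no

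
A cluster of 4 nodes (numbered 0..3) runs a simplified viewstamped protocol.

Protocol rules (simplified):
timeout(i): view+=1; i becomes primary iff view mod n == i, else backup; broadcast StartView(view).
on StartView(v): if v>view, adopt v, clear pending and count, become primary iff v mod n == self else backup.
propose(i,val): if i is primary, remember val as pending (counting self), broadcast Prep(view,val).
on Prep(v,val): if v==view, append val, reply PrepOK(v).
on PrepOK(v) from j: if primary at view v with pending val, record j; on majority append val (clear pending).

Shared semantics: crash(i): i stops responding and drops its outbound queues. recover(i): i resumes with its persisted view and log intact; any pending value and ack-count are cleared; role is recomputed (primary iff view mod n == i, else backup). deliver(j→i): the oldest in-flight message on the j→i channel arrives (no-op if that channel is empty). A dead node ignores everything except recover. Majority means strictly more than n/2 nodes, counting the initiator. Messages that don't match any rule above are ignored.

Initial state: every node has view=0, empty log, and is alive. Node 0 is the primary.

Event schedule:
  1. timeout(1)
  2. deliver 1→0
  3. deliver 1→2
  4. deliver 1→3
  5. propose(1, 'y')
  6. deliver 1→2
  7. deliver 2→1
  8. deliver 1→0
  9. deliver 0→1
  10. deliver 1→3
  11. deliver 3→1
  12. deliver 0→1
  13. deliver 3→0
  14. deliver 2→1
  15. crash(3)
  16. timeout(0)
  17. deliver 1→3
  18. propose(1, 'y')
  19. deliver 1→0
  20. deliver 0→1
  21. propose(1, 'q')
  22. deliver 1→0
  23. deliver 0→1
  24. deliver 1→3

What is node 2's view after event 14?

1. timeout(1):  <1:prim v1 ->
2. deliver 1→0:  <0:back v1 ->
3. deliver 1→2:  <2:back v1 ->
4. deliver 1→3:  <3:back v1 ->
5. propose(1,'y'):  nop
6. deliver 1→2:  <2:back v1 y>
7. deliver 2→1:  nop
8. deliver 1→0:  <0:back v1 y>
9. deliver 0→1:  <1:prim v1 y>
10. deliver 1→3:  <3:back v1 y>
11. deliver 3→1:  nop
12. deliver 0→1:  nop
13. deliver 3→0:  nop
14. deliver 2→1:  nop

1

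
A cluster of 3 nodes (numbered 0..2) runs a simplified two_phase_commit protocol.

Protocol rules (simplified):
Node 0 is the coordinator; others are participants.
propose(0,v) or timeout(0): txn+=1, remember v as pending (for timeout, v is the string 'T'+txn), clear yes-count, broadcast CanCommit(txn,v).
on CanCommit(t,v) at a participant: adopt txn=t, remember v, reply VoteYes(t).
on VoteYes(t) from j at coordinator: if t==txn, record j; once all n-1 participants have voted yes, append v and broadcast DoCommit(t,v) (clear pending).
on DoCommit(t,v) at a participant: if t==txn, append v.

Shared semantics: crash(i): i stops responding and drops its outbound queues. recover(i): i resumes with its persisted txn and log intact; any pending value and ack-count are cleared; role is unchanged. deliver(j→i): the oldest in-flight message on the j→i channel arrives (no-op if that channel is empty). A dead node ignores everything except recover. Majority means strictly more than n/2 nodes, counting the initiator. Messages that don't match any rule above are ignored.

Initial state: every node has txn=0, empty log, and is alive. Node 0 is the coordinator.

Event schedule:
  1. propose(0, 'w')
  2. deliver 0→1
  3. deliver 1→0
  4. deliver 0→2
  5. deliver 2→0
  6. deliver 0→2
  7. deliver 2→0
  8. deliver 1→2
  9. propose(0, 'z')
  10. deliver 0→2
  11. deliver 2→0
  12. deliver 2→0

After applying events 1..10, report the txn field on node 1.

1. propose(0,'w'):  <0:coor t1 ->
2. deliver 0→1:  <1:part t1 ->
3. deliver 1→0:  nop
4. deliver 0→2:  <2:part t1 ->
5. deliver 2→0:  <0:coor t1 w>
6. deliver 0→2:  <2:part t1 w>
7. deliver 2→0:  nop
8. deliver 1→2:  nop
9. propose(0,'z'):  <0:coor t2 w>
10. deliver 0→2:  <2:part t2 w>

1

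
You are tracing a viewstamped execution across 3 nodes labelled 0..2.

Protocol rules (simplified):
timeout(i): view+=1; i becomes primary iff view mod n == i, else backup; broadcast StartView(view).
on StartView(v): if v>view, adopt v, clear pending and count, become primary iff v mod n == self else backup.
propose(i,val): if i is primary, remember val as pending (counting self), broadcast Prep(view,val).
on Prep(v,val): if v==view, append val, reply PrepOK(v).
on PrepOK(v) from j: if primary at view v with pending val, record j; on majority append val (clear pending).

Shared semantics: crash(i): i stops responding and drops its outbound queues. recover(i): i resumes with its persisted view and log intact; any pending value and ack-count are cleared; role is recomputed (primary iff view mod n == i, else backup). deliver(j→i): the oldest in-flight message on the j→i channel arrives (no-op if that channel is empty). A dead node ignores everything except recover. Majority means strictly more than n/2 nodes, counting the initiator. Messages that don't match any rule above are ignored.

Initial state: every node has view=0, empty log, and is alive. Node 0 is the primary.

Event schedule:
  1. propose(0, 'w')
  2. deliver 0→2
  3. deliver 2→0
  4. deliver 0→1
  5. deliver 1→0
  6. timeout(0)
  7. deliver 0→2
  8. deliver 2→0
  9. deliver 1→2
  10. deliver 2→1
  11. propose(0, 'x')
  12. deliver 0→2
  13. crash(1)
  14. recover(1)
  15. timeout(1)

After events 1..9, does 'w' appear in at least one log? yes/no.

yes

1. propose(0,'w'):  nop
2. deliver 0→2:  <2:back v0 w>
3. deliver 2→0:  <0:prim v0 w>
4. deliver 0→1:  <1:back v0 w>
5. deliver 1→0:  nop
6. timeout(0):  <0:back v1 w>
7. deliver 0→2:  <2:back v1 w>
8. deliver 2→0:  nop
9. deliver 1→2:  nop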